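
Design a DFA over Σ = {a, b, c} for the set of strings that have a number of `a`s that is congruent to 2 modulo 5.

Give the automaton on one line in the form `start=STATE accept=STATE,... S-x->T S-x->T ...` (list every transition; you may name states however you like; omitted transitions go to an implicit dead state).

start=s0 accept=s2 s0-a->s1 s0-b->s0 s0-c->s0 s1-a->s2 s1-b->s1 s1-c->s1 s2-a->s3 s2-b->s2 s2-c->s2 s3-a->s4 s3-b->s3 s3-c->s3 s4-a->s0 s4-b->s4 s4-c->s4

The only thing that matters is how many `a`s have appeared, reduced mod 5. Use one state per residue: s0 for 0, …, s4 for 4. Reading `a` moves to the next residue; anything else stays put. s2 is accepting.
        a   b   c  
>  s0   s1  s0  s0 
   s1   s2  s1  s1 
 * s2   s3  s2  s2 
   s3   s4  s3  s3 
   s4   s0  s4  s4 
(> = start, * = accepting)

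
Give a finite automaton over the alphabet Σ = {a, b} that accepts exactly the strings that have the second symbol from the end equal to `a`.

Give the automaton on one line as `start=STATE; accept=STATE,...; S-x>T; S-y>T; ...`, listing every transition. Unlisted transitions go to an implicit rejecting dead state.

A DFA must remember the last 2 symbols (since which symbol is second-to-last isn't known until the input ends). Use one state per possible window of the last ≤2 symbols; accept from those whose window starts with `a`.
A 7-state machine:
        a   b  
>  q0   q1  q2 
   q1   q3  q4 
   q2   q5  q6 
 * q3   q3  q4 
 * q4   q5  q6 
   q5   q3  q4 
   q6   q5  q6 
(> = start, * = accepting)

start=q0; accept=q3,q4; q0-a>q1; q0-b>q2; q1-a>q3; q1-b>q4; q2-a>q5; q2-b>q6; q3-a>q3; q3-b>q4; q4-a>q5; q4-b>q6; q5-a>q3; q5-b>q4; q6-a>q5; q6-b>q6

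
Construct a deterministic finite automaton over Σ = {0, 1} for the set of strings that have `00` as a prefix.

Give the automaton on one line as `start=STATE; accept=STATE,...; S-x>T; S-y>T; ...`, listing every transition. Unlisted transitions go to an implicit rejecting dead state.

start=q0; accept=q2; q0-0>q1; q0-1>q3; q1-0>q2; q1-1>q3; q2-0>q2; q2-1>q2; q3-0>q3; q3-1>q3

Walk along `00` while the input agrees: from q0 take `0` to q1, and so on. Any deviation drops to the rejecting sink q3. Once q2 is reached the prefix is confirmed and every continuation is accepted.
A 4-state machine:
        0   1  
>  q0   q1  q3 
   q1   q2  q3 
 * q2   q2  q2 
   q3   q3  q3 
(> = start, * = accepting)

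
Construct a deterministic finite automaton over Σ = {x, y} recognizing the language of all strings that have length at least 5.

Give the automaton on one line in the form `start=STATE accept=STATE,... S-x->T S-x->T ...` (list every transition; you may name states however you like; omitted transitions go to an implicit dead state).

We only need to distinguish lengths 0, 1, …, 5, and '>5'. Chain S0 → S1 → S2 → S3 → S4 → S5 → S6 on every symbol, with S6 looping. Accepting states: {S5, S6}.
7 states suffice.
        x   y  
>  S0   S1  S1 
   S1   S2  S2 
   S2   S3  S3 
   S3   S4  S4 
   S4   S5  S5 
 * S5   S6  S6 
 * S6   S6  S6 
(> = start, * = accepting)

start=S0 accept=S5,S6 S0-x->S1 S0-y->S1 S1-x->S2 S1-y->S2 S2-x->S3 S2-y->S3 S3-x->S4 S3-y->S4 S4-x->S5 S4-y->S5 S5-x->S6 S5-y->S6 S6-x->S6 S6-y->S6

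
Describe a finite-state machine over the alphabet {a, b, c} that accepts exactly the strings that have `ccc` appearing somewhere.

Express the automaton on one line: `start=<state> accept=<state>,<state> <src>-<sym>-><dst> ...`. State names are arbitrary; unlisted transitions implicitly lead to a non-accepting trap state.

start=q0 accept=q3 q0-a->q0 q0-b->q0 q0-c->q1 q1-a->q0 q1-b->q0 q1-c->q2 q2-a->q0 q2-b->q0 q2-c->q3 q3-a->q3 q3-b->q3 q3-c->q3

States q0..q2 record the length of the longest prefix of `ccc` that matches the current input suffix. Reaching q3 means `ccc` has been seen, and we stay there forever. Accept from q3.
4 states suffice.
        a   b   c  
>  q0   q0  q0  q1 
   q1   q0  q0  q2 
   q2   q0  q0  q3 
 * q3   q3  q3  q3 
(> = start, * = accepting)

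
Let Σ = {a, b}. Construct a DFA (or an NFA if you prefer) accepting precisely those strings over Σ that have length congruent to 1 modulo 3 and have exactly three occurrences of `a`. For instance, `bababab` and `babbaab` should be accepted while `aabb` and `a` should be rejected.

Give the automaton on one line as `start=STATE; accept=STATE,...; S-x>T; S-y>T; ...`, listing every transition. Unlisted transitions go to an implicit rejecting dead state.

start=s0; accept=s10; s0-a>s1; s0-b>s2; s1-a>s3; s1-b>s4; s2-a>s4; s2-b>s5; s3-a>s6; s3-b>s7; s4-a>s7; s4-b>s8; s5-a>s8; s5-b>s0; s6-a>s9; s6-b>s10; s7-a>s10; s7-b>s11; s8-a>s11; s8-b>s1; s9-a>s12; s9-b>s12; s10-a>s12; s10-b>s13; s11-a>s13; s11-b>s3; s12-a>s14; s12-b>s14; s13-a>s14; s13-b>s6; s14-a>s9; s14-b>s9

Build one automaton per condition and run them in lockstep. One (3 states) tracks the input length modulo 3; the other (5 states) tracks the count of `a`s, saturating at 4. Each combined state is a pair, one component from each; accept when both components accept.
With 15 states:
          a    b  
>  s0     s1   s2 
   s1     s3   s4 
   s2     s4   s5 
   s3     s6   s7 
   s4     s7   s8 
   s5     s8   s0 
   s6     s9  s10 
   s7    s10  s11 
   s8    s11   s1 
   s9    s12  s12 
 * s10   s12  s13 
   s11   s13   s3 
   s12   s14  s14 
   s13   s14   s6 
   s14    s9   s9 
(> = start, * = accepting)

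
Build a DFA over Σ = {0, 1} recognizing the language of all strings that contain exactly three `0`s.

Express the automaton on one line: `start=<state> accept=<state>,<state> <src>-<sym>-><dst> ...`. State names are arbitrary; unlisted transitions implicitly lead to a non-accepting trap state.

start=A accept=D A-0->B A-1->A B-0->C B-1->B C-0->D C-1->C D-0->E D-1->D E-0->E E-1->E

Only the number of `0`s matters, and only up to 4. Make a chain A → B → C → D → E advanced by each `0` (with E absorbing); every other symbol self-loops. The accepting set is {D}.
A 5-state machine:
       0  1 
>  A   B  A 
   B   C  B 
   C   D  C 
 * D   E  D 
   E   E  E 
(> = start, * = accepting)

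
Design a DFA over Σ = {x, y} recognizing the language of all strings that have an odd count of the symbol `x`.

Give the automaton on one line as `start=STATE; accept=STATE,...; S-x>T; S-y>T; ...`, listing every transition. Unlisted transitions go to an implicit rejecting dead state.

start=q0; accept=q1; q0-x>q1; q0-y>q0; q1-x>q0; q1-y>q1

The only thing that matters is how many `x`s have appeared, reduced mod 2. Use one state per residue: q0 for 0, …, q1 for 1. Reading `x` moves to the next residue; anything else stays put. q1 is accepting.
        x   y  
>  q0   q1  q0 
 * q1   q0  q1 
(> = start, * = accepting)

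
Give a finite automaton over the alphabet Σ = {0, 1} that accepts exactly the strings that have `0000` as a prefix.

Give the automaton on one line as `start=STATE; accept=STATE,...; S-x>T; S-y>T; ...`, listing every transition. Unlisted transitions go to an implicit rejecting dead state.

start=q0; accept=q4; q0-0>q1; q0-1>q5; q1-0>q2; q1-1>q5; q2-0>q3; q2-1>q5; q3-0>q4; q3-1>q5; q4-0>q4; q4-1>q4; q5-0>q5; q5-1>q5

Walk along `0000` while the input agrees: from q0 take `0` to q1, and so on. Any deviation drops to the rejecting sink q5. Once q4 is reached the prefix is confirmed and every continuation is accepted.
6 states suffice.
        0   1  
>  q0   q1  q5 
   q1   q2  q5 
   q2   q3  q5 
   q3   q4  q5 
 * q4   q4  q4 
   q5   q5  q5 
(> = start, * = accepting)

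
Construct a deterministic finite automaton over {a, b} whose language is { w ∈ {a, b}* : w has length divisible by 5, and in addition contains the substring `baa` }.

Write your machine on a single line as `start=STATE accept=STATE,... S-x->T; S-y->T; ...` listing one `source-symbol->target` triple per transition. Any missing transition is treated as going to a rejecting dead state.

start=s0; accept=s16; s0-a->s1; s0-b->s2; s1-a->s3; s1-b->s4; s2-a->s5; s2-b->s4; s3-a->s6; s3-b->s7; s4-a->s8; s4-b->s7; s5-a->s9; s5-b->s7; s6-a->s10; s6-b->s11; s7-a->s12; s7-b->s11; s8-a->s13; s8-b->s11; s9-a->s13; s9-b->s13; s10-a->s0; s10-b->s14; s11-a->s15; s11-b->s14; s12-a->s16; s12-b->s14; s13-a->s16; s13-b->s16; s14-a->s17; s14-b->s2; s15-a->s18; s15-b->s2; s16-a->s18; s16-b->s18; s17-a->s19; s17-b->s4; s18-a->s19; s18-b->s19; s19-a->s9; s19-b->s9

Handle the two conditions separately and then intersect. One (5 states) tracks the input length modulo 5; the other (4 states) tracks whether and how much of `baa` has been seen. Each combined state is a pair, one component from each; accept when both components accept.
          a    b  
>  s0     s1   s2 
   s1     s3   s4 
   s2     s5   s4 
   s3     s6   s7 
   s4     s8   s7 
   s5     s9   s7 
   s6    s10  s11 
   s7    s12  s11 
   s8    s13  s11 
   s9    s13  s13 
   s10    s0  s14 
   s11   s15  s14 
   s12   s16  s14 
   s13   s16  s16 
   s14   s17   s2 
   s15   s18   s2 
 * s16   s18  s18 
   s17   s19   s4 
   s18   s19  s19 
   s19    s9   s9 
(> = start, * = accepting)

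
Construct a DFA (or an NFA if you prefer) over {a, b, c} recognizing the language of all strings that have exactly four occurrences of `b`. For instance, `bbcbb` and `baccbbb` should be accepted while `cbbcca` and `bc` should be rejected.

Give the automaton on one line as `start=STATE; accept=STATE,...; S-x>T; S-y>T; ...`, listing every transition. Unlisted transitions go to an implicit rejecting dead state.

Only the number of `b`s matters, and only up to 5. Make a chain q0 → q1 → q2 → q3 → q4 → q5 advanced by each `b` (with q5 absorbing); every other symbol self-loops. The accepting set is {q4}.
A 6-state machine:
        a   b   c  
>  q0   q0  q1  q0 
   q1   q1  q2  q1 
   q2   q2  q3  q2 
   q3   q3  q4  q3 
 * q4   q4  q5  q4 
   q5   q5  q5  q5 
(> = start, * = accepting)

start=q0; accept=q4; q0-a>q0; q0-b>q1; q0-c>q0; q1-a>q1; q1-b>q2; q1-c>q1; q2-a>q2; q2-b>q3; q2-c>q2; q3-a>q3; q3-b>q4; q3-c>q3; q4-a>q4; q4-b>q5; q4-c>q4; q5-a>q5; q5-b>q5; q5-c>q5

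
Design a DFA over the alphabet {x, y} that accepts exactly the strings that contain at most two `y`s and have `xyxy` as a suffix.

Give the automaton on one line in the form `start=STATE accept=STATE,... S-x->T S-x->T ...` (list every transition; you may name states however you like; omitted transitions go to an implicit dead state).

Build one automaton per condition and run them in lockstep. One (4 states) tracks the count of `y`s, saturating at 3; the other (5 states) tracks how much of the suffix `xyxy` has currently been matched. Each combined state is a pair, one component from each; accept when both components accept.
       x  y 
>  A   B  C 
   B   B  D 
   C   E  F 
   D   G  F 
   E   E  H 
   F   I  J 
   G   E  K 
   H   L  J 
   I   I  M 
   J   N  J 
 * K   L  J 
   L   I  O 
   M   P  J 
   N   N  M 
   O   P  J 
   P   N  O 
(> = start, * = accepting)

start=A accept=K A-x->B A-y->C B-x->B B-y->D C-x->E C-y->F D-x->G D-y->F E-x->E E-y->H F-x->I F-y->J G-x->E G-y->K H-x->L H-y->J I-x->I I-y->M J-x->N J-y->J K-x->L K-y->J L-x->I L-y->O M-x->P M-y->J N-x->N N-y->M O-x->P O-y->J P-x->N P-y->O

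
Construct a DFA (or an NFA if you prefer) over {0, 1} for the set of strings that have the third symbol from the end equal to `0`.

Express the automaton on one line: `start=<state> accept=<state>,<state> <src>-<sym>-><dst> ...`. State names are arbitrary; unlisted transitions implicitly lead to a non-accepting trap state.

A DFA must remember the last 3 symbols (since which symbol is third-to-last isn't known until the input ends). Use one state per possible window of the last ≤3 symbols; accept from those whose window starts with `0`.
With 15 states:
          0    1  
>  s0     s1   s2 
   s1     s3   s4 
   s2     s5   s6 
   s3     s7   s8 
   s4     s9  s10 
   s5    s11  s12 
   s6    s13  s14 
 * s7     s7   s8 
 * s8     s9  s10 
 * s9    s11  s12 
 * s10   s13  s14 
   s11    s7   s8 
   s12    s9  s10 
   s13   s11  s12 
   s14   s13  s14 
(> = start, * = accepting)

start=s0 accept=s7,s8,s9,s10 s0-0->s1 s0-1->s2 s1-0->s3 s1-1->s4 s2-0->s5 s2-1->s6 s3-0->s7 s3-1->s8 s4-0->s9 s4-1->s10 s5-0->s11 s5-1->s12 s6-0->s13 s6-1->s14 s7-0->s7 s7-1->s8 s8-0->s9 s8-1->s10 s9-0->s11 s9-1->s12 s10-0->s13 s10-1->s14 s11-0->s7 s11-1->s8 s12-0->s9 s12-1->s10 s13-0->s11 s13-1->s12 s14-0->s13 s14-1->s14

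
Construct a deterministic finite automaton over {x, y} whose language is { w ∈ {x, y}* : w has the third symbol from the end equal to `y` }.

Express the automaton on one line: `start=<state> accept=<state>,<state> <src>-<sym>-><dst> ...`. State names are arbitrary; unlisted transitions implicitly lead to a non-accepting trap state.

start=s0 accept=s11,s12,s13,s14 s0-x->s1 s0-y->s2 s1-x->s3 s1-y->s4 s2-x->s5 s2-y->s6 s3-x->s7 s3-y->s8 s4-x->s9 s4-y->s10 s5-x->s11 s5-y->s12 s6-x->s13 s6-y->s14 s7-x->s7 s7-y->s8 s8-x->s9 s8-y->s10 s9-x->s11 s9-y->s12 s10-x->s13 s10-y->s14 s11-x->s7 s11-y->s8 s12-x->s9 s12-y->s10 s13-x->s11 s13-y->s12 s14-x->s13 s14-y->s14

A DFA must remember the last 3 symbols (since which symbol is third-to-last isn't known until the input ends). Use one state per possible window of the last ≤3 symbols; accept from those whose window starts with `y`.
A 15-state machine:
          x    y  
>  s0     s1   s2 
   s1     s3   s4 
   s2     s5   s6 
   s3     s7   s8 
   s4     s9  s10 
   s5    s11  s12 
   s6    s13  s14 
   s7     s7   s8 
   s8     s9  s10 
   s9    s11  s12 
   s10   s13  s14 
 * s11    s7   s8 
 * s12    s9  s10 
 * s13   s11  s12 
 * s14   s13  s14 
(> = start, * = accepting)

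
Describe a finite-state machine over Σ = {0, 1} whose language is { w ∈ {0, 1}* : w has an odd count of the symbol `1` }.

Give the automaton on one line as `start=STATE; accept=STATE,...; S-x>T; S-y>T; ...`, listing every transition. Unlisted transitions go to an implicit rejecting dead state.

The only thing that matters is how many `1`s have appeared, reduced mod 2. Use one state per residue: S0 for 0, …, S1 for 1. Reading `1` moves to the next residue; anything else stays put. S1 is accepting.
With 2 states:
        0   1  
>  S0   S0  S1 
 * S1   S1  S0 
(> = start, * = accepting)

start=S0; accept=S1; S0-0>S0; S0-1>S1; S1-0>S1; S1-1>S0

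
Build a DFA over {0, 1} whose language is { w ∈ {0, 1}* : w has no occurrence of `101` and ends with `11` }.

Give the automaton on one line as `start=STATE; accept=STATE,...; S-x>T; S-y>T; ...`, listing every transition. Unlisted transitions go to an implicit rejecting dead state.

start=s0; accept=s3; s0-0>s0; s0-1>s1; s1-0>s2; s1-1>s3; s2-0>s0; s2-1>s4; s3-0>s2; s3-1>s3; s4-0>s5; s4-1>s6; s5-0>s5; s5-1>s4; s6-0>s5; s6-1>s6

Run two small machines in parallel and take their product. The first has 4 states tracking partial matches of the forbidden pattern `101`; the second has 3 states tracking how much of the suffix `11` has currently been matched. A product state is a pair (one from each), accepting exactly when both do.
With 7 states:
        0   1  
>  s0   s0  s1 
   s1   s2  s3 
   s2   s0  s4 
 * s3   s2  s3 
   s4   s5  s6 
   s5   s5  s4 
   s6   s5  s6 
(> = start, * = accepting)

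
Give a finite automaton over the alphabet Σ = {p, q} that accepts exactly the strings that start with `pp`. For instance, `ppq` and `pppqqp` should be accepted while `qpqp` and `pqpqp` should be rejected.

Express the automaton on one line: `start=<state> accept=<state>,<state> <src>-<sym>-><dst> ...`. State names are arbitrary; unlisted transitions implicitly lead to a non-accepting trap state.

start=S0 accept=S2 S0-p->S1 S0-q->S3 S1-p->S2 S1-q->S3 S2-p->S2 S2-q->S2 S3-p->S3 S3-q->S3

Check the first 2 symbols one by one: S0 through S1 record how many have matched `pp` so far; any wrong symbol goes to the dead state S3. After all 2 match we enter the accepting sink S2.
A 4-state machine:
        p   q  
>  S0   S1  S3 
   S1   S2  S3 
 * S2   S2  S2 
   S3   S3  S3 
(> = start, * = accepting)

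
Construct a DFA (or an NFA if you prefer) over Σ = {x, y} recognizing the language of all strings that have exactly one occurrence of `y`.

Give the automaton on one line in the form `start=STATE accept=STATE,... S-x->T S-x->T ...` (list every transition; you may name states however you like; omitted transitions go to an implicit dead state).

start=A accept=B A-x->A A-y->B B-x->B B-y->C C-x->C C-y->C

Only the number of `y`s matters, and only up to 2. Make a chain A → B → C advanced by each `y` (with C absorbing); every other symbol self-loops. The accepting set is {B}.
3 states suffice.
       x  y 
>  A   A  B 
 * B   B  C 
   C   C  C 
(> = start, * = accepting)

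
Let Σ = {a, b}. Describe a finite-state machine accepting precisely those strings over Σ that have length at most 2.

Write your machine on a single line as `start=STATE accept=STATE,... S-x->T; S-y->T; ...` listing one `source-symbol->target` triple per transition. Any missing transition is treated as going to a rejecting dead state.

We only need to distinguish lengths 0, 1, …, 2, and '>2'. Chain S0 → S1 → S2 → S3 on every symbol, with S3 looping. Accepting states: {S0, S1, S2}.
4 states suffice.
        a   b  
>* S0   S1  S1 
 * S1   S2  S2 
 * S2   S3  S3 
   S3   S3  S3 
(> = start, * = accepting)

start=S0; accept=S0,S1,S2; S0-a->S1; S0-b->S1; S1-a->S2; S1-b->S2; S2-a->S3; S2-b->S3; S3-a->S3; S3-b->S3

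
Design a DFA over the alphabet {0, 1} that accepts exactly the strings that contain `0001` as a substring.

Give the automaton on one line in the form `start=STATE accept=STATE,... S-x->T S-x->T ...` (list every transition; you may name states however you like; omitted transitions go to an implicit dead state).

Track how much of `0001` has been matched so far: state s0 is no progress, s4 is the absorbing accept state reached once `0001` has occurred. Intermediate states record partial matches; on a mismatch, fall back to the longest reusable overlap.
5 states suffice.
        0   1  
>  s0   s1  s0 
   s1   s2  s0 
   s2   s3  s0 
   s3   s3  s4 
 * s4   s4  s4 
(> = start, * = accepting)

start=s0 accept=s4 s0-0->s1 s0-1->s0 s1-0->s2 s1-1->s0 s2-0->s3 s2-1->s0 s3-0->s3 s3-1->s4 s4-0->s4 s4-1->s4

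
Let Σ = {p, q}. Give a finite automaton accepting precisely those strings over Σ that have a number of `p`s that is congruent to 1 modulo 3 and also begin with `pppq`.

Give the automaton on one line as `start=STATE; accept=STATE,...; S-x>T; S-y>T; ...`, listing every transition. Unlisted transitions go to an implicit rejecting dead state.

Build one automaton per condition and run them in lockstep. One (3 states) tracks the count of `p`s modulo 3; the other (6 states) tracks whether the input so far still matches the prefix `pppq`. Each combined state is a pair, one component from each; accept when both components accept. Minimizing collapses redundant product states.
8 states suffice.
       p  q 
>  A   B  C 
   B   D  C 
   C   C  C 
   D   E  C 
   E   C  F 
   F   G  F 
 * G   H  G 
   H   F  H 
(> = start, * = accepting)

start=A; accept=G; A-p>B; A-q>C; B-p>D; B-q>C; C-p>C; C-q>C; D-p>E; D-q>C; E-p>C; E-q>F; F-p>G; F-q>F; G-p>H; G-q>G; H-p>F; H-q>H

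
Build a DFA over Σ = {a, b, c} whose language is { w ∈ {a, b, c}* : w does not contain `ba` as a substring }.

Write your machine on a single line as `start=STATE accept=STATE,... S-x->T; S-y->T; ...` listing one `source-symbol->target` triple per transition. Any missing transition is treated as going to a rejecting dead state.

This is the complement of 'contains `ba`'. Use the same substring-matching states — q0 through q2 holding how much of `ba` has just been matched — but flip the accepting set: everything except the trap q2 accepts.
3 states suffice.
        a   b   c  
>* q0   q0  q1  q0 
 * q1   q2  q1  q0 
   q2   q2  q2  q2 
(> = start, * = accepting)

start=q0; accept=q0,q1; q0-a->q0; q0-b->q1; q0-c->q0; q1-a->q2; q1-b->q1; q1-c->q0; q2-a->q2; q2-b->q2; q2-c->q2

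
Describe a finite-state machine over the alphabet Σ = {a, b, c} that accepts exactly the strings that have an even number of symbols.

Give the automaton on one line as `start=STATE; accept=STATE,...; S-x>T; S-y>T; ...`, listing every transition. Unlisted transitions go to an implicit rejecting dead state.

start=q0; accept=q0; q0-a>q1; q0-b>q1; q0-c>q1; q1-a>q0; q1-b>q0; q1-c>q0

Count input length modulo 2: every symbol advances one step around the cycle q0 → q1 → q0. Accept at q0.
2 states suffice.
        a   b   c  
>* q0   q1  q1  q1 
   q1   q0  q0  q0 
(> = start, * = accepting)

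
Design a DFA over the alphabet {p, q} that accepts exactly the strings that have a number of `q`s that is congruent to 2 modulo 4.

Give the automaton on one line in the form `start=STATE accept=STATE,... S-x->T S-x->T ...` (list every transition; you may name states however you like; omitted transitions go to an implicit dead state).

start=A accept=C A-p->A A-q->B B-p->B B-q->C C-p->C C-q->D D-p->D D-q->A

The only thing that matters is how many `q`s have appeared, reduced mod 4. Use one state per residue: A for 0, …, D for 3. Reading `q` moves to the next residue; anything else stays put. C is accepting.
A 4-state machine:
       p  q 
>  A   A  B 
   B   B  C 
 * C   C  D 
   D   D  A 
(> = start, * = accepting)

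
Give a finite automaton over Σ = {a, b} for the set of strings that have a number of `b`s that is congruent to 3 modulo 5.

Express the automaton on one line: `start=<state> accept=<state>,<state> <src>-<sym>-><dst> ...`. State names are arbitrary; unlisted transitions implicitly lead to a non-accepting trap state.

Keep the running count of `b`s modulo 5: each `b` advances along the cycle q0 → q1 → q2 → q3 → q4 → q0 while other symbols loop. Accept at q3.
With 5 states:
        a   b  
>  q0   q0  q1 
   q1   q1  q2 
   q2   q2  q3 
 * q3   q3  q4 
   q4   q4  q0 
(> = start, * = accepting)

start=q0 accept=q3 q0-a->q0 q0-b->q1 q1-a->q1 q1-b->q2 q2-a->q2 q2-b->q3 q3-a->q3 q3-b->q4 q4-a->q4 q4-b->q0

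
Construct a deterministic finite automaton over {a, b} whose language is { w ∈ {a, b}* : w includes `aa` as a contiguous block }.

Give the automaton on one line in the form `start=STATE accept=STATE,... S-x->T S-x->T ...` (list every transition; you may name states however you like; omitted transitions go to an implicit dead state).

start=S0 accept=S2 S0-a->S1 S0-b->S0 S1-a->S2 S1-b->S0 S2-a->S2 S2-b->S2

States S0..S1 record the length of the longest prefix of `aa` that matches the current input suffix. Reaching S2 means `aa` has been seen, and we stay there forever. Accept from S2.
3 states suffice.
        a   b  
>  S0   S1  S0 
   S1   S2  S0 
 * S2   S2  S2 
(> = start, * = accepting)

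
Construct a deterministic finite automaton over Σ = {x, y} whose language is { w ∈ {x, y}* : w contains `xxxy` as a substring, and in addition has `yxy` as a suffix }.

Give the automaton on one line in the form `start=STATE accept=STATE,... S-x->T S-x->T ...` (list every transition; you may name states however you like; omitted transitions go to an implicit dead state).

start=A accept=G A-x->B A-y->A B-x->C B-y->A C-x->D C-y->A D-x->D D-y->E E-x->F E-y->E F-x->D F-y->G G-x->F G-y->E

Handle the two conditions separately and then intersect. The first has 5 states tracking whether and how much of `xxxy` has been seen; the second has 4 states tracking how much of the suffix `yxy` has currently been matched. A product state is a pair (one from each), accepting exactly when both do. After merging equivalent states the machine shrinks.
With 7 states:
       x  y 
>  A   B  A 
   B   C  A 
   C   D  A 
   D   D  E 
   E   F  E 
   F   D  G 
 * G   F  E 
(> = start, * = accepting)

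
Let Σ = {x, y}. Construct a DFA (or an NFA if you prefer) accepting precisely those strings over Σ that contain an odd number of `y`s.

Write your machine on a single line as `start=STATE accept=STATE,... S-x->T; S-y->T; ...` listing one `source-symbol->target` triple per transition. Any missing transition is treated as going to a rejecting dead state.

start=A; accept=B; A-x->A; A-y->B; B-x->B; B-y->A

Keep the running count of `y`s modulo 2: each `y` advances along the cycle A → B → A while other symbols loop. Accept at B.
2 states suffice.
       x  y 
>  A   A  B 
 * B   B  A 
(> = start, * = accepting)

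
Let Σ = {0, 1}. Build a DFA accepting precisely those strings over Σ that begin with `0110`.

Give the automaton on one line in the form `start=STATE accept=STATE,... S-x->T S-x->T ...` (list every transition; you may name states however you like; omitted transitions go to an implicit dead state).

Check the first 4 symbols one by one: S0 through S3 record how many have matched `0110` so far; any wrong symbol goes to the dead state S5. After all 4 match we enter the accepting sink S4.
With 6 states:
        0   1  
>  S0   S1  S5 
   S1   S5  S2 
   S2   S5  S3 
   S3   S4  S5 
 * S4   S4  S4 
   S5   S5  S5 
(> = start, * = accepting)

start=S0 accept=S4 S0-0->S1 S0-1->S5 S1-0->S5 S1-1->S2 S2-0->S5 S2-1->S3 S3-0->S4 S3-1->S5 S4-0->S4 S4-1->S4 S5-0->S5 S5-1->S5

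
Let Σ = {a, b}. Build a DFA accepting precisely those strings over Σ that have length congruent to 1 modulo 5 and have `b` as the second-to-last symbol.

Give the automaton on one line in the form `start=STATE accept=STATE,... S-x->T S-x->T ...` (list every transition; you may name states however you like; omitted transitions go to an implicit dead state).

start=S0 accept=S21,S22 S0-a->S1 S0-b->S2 S1-a->S3 S1-b->S4 S2-a->S5 S2-b->S6 S3-a->S7 S3-b->S8 S4-a->S9 S4-b->S10 S5-a->S7 S5-b->S8 S6-a->S9 S6-b->S10 S7-a->S11 S7-b->S12 S8-a->S13 S8-b->S14 S9-a->S11 S9-b->S12 S10-a->S13 S10-b->S14 S11-a->S15 S11-b->S16 S12-a->S17 S12-b->S18 S13-a->S15 S13-b->S16 S14-a->S17 S14-b->S18 S15-a->S19 S15-b->S20 S16-a->S21 S16-b->S22 S17-a->S19 S17-b->S20 S18-a->S21 S18-b->S22 S19-a->S3 S19-b->S4 S20-a->S5 S20-b->S6 S21-a->S3 S21-b->S4 S22-a->S5 S22-b->S6

Run two small machines in parallel and take their product. The first has 5 states tracking the input length modulo 5; the second has 7 states tracking the last 2 symbols read. A product state is a pair (one from each), accepting exactly when both do.
23 states suffice.
          a    b  
>  S0     S1   S2 
   S1     S3   S4 
   S2     S5   S6 
   S3     S7   S8 
   S4     S9  S10 
   S5     S7   S8 
   S6     S9  S10 
   S7    S11  S12 
   S8    S13  S14 
   S9    S11  S12 
   S10   S13  S14 
   S11   S15  S16 
   S12   S17  S18 
   S13   S15  S16 
   S14   S17  S18 
   S15   S19  S20 
   S16   S21  S22 
   S17   S19  S20 
   S18   S21  S22 
   S19    S3   S4 
   S20    S5   S6 
 * S21    S3   S4 
 * S22    S5   S6 
(> = start, * = accepting)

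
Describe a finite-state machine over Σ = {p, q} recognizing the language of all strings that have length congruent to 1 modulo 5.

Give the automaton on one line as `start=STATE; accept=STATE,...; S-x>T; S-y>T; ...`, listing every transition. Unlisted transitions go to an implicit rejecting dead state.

start=A; accept=B; A-p>B; A-q>B; B-p>C; B-q>C; C-p>D; C-q>D; D-p>E; D-q>E; E-p>A; E-q>A

Only the length mod 5 matters, so use a 5-cycle: from any state, every input symbol moves to the next state, wrapping E back to A. Mark B accepting.
With 5 states:
       p  q 
>  A   B  B 
 * B   C  C 
   C   D  D 
   D   E  E 
   E   A  A 
(> = start, * = accepting)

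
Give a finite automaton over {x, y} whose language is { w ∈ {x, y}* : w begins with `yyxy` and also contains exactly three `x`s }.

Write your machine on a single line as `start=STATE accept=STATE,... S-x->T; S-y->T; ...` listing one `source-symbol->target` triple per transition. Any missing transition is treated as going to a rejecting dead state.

start=q0; accept=q7; q0-x->q1; q0-y->q2; q1-x->q1; q1-y->q1; q2-x->q1; q2-y->q3; q3-x->q4; q3-y->q1; q4-x->q1; q4-y->q5; q5-x->q6; q5-y->q5; q6-x->q7; q6-y->q6; q7-x->q1; q7-y->q7

Run two small machines in parallel and take their product. One (6 states) tracks whether the input so far still matches the prefix `yyxy`; the other (5 states) tracks the count of `x`s, saturating at 4. Each combined state is a pair, one component from each; accept when both components accept. Minimizing collapses redundant product states.
8 states suffice.
        x   y  
>  q0   q1  q2 
   q1   q1  q1 
   q2   q1  q3 
   q3   q4  q1 
   q4   q1  q5 
   q5   q6  q5 
   q6   q7  q6 
 * q7   q1  q7 
(> = start, * = accepting)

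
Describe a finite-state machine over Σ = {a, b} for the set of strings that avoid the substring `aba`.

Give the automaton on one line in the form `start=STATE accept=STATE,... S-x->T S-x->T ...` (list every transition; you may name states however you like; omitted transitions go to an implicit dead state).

Track partial matches of the forbidden pattern `aba`. State q3 is a dead state reached once `aba` has occurred; every other state accepts. q0 means no part of `aba` is currently matched.
A 4-state machine:
        a   b  
>* q0   q1  q0 
 * q1   q1  q2 
 * q2   q3  q0 
   q3   q3  q3 
(> = start, * = accepting)

start=q0 accept=q0,q1,q2 q0-a->q1 q0-b->q0 q1-a->q1 q1-b->q2 q2-a->q3 q2-b->q0 q3-a->q3 q3-b->q3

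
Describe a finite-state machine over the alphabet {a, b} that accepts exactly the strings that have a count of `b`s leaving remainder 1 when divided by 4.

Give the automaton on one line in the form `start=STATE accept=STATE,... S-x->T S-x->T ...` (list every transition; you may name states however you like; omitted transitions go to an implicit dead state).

Keep the running count of `b`s modulo 4: each `b` advances along the cycle q0 → q1 → q2 → q3 → q0 while other symbols loop. Accept at q1.
        a   b  
>  q0   q0  q1 
 * q1   q1  q2 
   q2   q2  q3 
   q3   q3  q0 
(> = start, * = accepting)

start=q0 accept=q1 q0-a->q0 q0-b->q1 q1-a->q1 q1-b->q2 q2-a->q2 q2-b->q3 q3-a->q3 q3-b->q0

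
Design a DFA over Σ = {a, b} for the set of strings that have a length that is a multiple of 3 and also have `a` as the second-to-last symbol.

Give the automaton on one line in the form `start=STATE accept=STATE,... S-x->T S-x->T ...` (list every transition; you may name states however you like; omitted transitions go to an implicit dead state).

start=S0 accept=S7,S8 S0-a->S1 S0-b->S2 S1-a->S3 S1-b->S4 S2-a->S5 S2-b->S6 S3-a->S7 S3-b->S8 S4-a->S9 S4-b->S10 S5-a->S7 S5-b->S8 S6-a->S9 S6-b->S10 S7-a->S11 S7-b->S12 S8-a->S13 S8-b->S14 S9-a->S11 S9-b->S12 S10-a->S13 S10-b->S14 S11-a->S3 S11-b->S4 S12-a->S5 S12-b->S6 S13-a->S3 S13-b->S4 S14-a->S5 S14-b->S6

Build one automaton per condition and run them in lockstep. The first has 3 states tracking the input length modulo 3; the second has 7 states tracking the last 2 symbols read. A product state is a pair (one from each), accepting exactly when both do.
          a    b  
>  S0     S1   S2 
   S1     S3   S4 
   S2     S5   S6 
   S3     S7   S8 
   S4     S9  S10 
   S5     S7   S8 
   S6     S9  S10 
 * S7    S11  S12 
 * S8    S13  S14 
   S9    S11  S12 
   S10   S13  S14 
   S11    S3   S4 
   S12    S5   S6 
   S13    S3   S4 
   S14    S5   S6 
(> = start, * = accepting)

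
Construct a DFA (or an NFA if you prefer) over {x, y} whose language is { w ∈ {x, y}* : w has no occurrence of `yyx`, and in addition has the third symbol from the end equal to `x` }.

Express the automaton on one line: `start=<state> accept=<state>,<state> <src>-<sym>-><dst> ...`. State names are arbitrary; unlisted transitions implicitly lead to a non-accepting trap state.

start=s0 accept=s6,s7,s8,s9 s0-x->s1 s0-y->s2 s1-x->s3 s1-y->s4 s2-x->s1 s2-y->s5 s3-x->s6 s3-y->s7 s4-x->s8 s4-y->s9 s5-x->s5 s5-y->s5 s6-x->s6 s6-y->s7 s7-x->s8 s7-y->s9 s8-x->s3 s8-y->s4 s9-x->s5 s9-y->s5

Build one automaton per condition and run them in lockstep. One (4 states) tracks partial matches of the forbidden pattern `yyx`; the other (15 states) tracks the last 3 symbols read. Each combined state is a pair, one component from each; accept when both components accept. Equivalent product states are then merged.
        x   y  
>  s0   s1  s2 
   s1   s3  s4 
   s2   s1  s5 
   s3   s6  s7 
   s4   s8  s9 
   s5   s5  s5 
 * s6   s6  s7 
 * s7   s8  s9 
 * s8   s3  s4 
 * s9   s5  s5 
(> = start, * = accepting)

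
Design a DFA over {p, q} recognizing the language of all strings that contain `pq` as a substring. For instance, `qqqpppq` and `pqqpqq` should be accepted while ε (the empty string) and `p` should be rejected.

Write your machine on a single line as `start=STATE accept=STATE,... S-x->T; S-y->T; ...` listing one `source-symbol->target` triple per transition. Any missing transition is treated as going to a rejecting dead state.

start=s0; accept=s2; s0-p->s1; s0-q->s0; s1-p->s1; s1-q->s2; s2-p->s2; s2-q->s2

States s0..s1 record the length of the longest prefix of `pq` that matches the current input suffix. Reaching s2 means `pq` has been seen, and we stay there forever. Accept from s2.
        p   q  
>  s0   s1  s0 
   s1   s1  s2 
 * s2   s2  s2 
(> = start, * = accepting)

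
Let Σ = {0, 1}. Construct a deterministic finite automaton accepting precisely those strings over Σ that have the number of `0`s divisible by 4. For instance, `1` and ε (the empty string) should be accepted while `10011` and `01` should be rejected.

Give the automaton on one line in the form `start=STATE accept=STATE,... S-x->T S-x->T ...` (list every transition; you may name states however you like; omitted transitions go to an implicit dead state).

The only thing that matters is how many `0`s have appeared, reduced mod 4. Use one state per residue: S0 for 0, …, S3 for 3. Reading `0` moves to the next residue; anything else stays put. S0 is accepting.
A 4-state machine:
        0   1  
>* S0   S1  S0 
   S1   S2  S1 
   S2   S3  S2 
   S3   S0  S3 
(> = start, * = accepting)

start=S0 accept=S0 S0-0->S1 S0-1->S0 S1-0->S2 S1-1->S1 S2-0->S3 S2-1->S2 S3-0->S0 S3-1->S3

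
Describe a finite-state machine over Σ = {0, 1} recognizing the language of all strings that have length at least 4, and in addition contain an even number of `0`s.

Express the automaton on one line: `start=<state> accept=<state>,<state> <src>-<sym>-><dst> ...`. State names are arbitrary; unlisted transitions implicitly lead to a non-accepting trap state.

start=S0 accept=S7,S10 S0-0->S1 S0-1->S2 S1-0->S3 S1-1->S4 S2-0->S4 S2-1->S3 S3-0->S5 S3-1->S6 S4-0->S6 S4-1->S5 S5-0->S7 S5-1->S8 S6-0->S8 S6-1->S7 S7-0->S9 S7-1->S10 S8-0->S10 S8-1->S9 S9-0->S10 S9-1->S9 S10-0->S9 S10-1->S10

Run two small machines in parallel and take their product. The first has 6 states tracking the input length, saturating at 5; the second has 2 states tracking the count of `0`s modulo 2. A product state is a pair (one from each), accepting exactly when both do.
          0    1  
>  S0     S1   S2 
   S1     S3   S4 
   S2     S4   S3 
   S3     S5   S6 
   S4     S6   S5 
   S5     S7   S8 
   S6     S8   S7 
 * S7     S9  S10 
   S8    S10   S9 
   S9    S10   S9 
 * S10    S9  S10 
(> = start, * = accepting)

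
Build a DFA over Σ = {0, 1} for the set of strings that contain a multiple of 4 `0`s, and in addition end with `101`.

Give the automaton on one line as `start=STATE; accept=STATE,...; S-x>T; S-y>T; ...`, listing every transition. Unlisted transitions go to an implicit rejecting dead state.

Handle the two conditions separately and then intersect. One (4 states) tracks the count of `0`s modulo 4; the other (4 states) tracks how much of the suffix `101` has currently been matched. Each combined state is a pair, one component from each; accept when both components accept.
With 16 states:
          0    1  
>  q0     q1   q2 
   q1     q3   q4 
   q2     q5   q2 
   q3     q6   q7 
   q4     q8   q4 
   q5     q3   q9 
   q6     q0  q10 
   q7    q11   q7 
   q8     q6  q12 
   q9     q8   q4 
   q10   q13  q10 
   q11    q0  q14 
   q12   q11   q7 
   q13    q1  q15 
   q14   q13  q10 
 * q15    q5   q2 
(> = start, * = accepting)

start=q0; accept=q15; q0-0>q1; q0-1>q2; q1-0>q3; q1-1>q4; q2-0>q5; q2-1>q2; q3-0>q6; q3-1>q7; q4-0>q8; q4-1>q4; q5-0>q3; q5-1>q9; q6-0>q0; q6-1>q10; q7-0>q11; q7-1>q7; q8-0>q6; q8-1>q12; q9-0>q8; q9-1>q4; q10-0>q13; q10-1>q10; q11-0>q0; q11-1>q14; q12-0>q11; q12-1>q7; q13-0>q1; q13-1>q15; q14-0>q13; q14-1>q10; q15-0>q5; q15-1>q2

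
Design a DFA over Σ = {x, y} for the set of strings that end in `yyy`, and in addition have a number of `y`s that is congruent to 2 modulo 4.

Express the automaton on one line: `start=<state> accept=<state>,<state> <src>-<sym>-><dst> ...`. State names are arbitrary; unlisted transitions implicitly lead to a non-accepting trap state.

Run two small machines in parallel and take their product. One (4 states) tracks how much of the suffix `yyy` has currently been matched; the other (4 states) tracks the count of `y`s modulo 4. Each combined state is a pair, one component from each; accept when both components accept. Minimizing collapses redundant product states.
With 7 states:
        x   y  
>  s0   s0  s1 
   s1   s1  s2 
   s2   s2  s3 
   s3   s3  s4 
   s4   s0  s5 
   s5   s1  s6 
 * s6   s2  s3 
(> = start, * = accepting)

start=s0 accept=s6 s0-x->s0 s0-y->s1 s1-x->s1 s1-y->s2 s2-x->s2 s2-y->s3 s3-x->s3 s3-y->s4 s4-x->s0 s4-y->s5 s5-x->s1 s5-y->s6 s6-x->s2 s6-y->s3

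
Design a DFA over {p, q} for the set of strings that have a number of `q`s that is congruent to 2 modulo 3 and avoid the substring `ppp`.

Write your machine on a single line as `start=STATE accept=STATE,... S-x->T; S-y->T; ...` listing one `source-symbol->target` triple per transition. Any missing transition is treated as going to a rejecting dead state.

start=s0; accept=s5,s8,s9; s0-p->s1; s0-q->s2; s1-p->s3; s1-q->s2; s2-p->s4; s2-q->s5; s3-p->s6; s3-q->s2; s4-p->s7; s4-q->s5; s5-p->s8; s5-q->s0; s6-p->s6; s6-q->s6; s7-p->s6; s7-q->s5; s8-p->s9; s8-q->s0; s9-p->s6; s9-q->s0

Build one automaton per condition and run them in lockstep. One (3 states) tracks the count of `q`s modulo 3; the other (4 states) tracks partial matches of the forbidden pattern `ppp`. Each combined state is a pair, one component from each; accept when both components accept. After merging equivalent states the machine shrinks.
A 10-state machine:
        p   q  
>  s0   s1  s2 
   s1   s3  s2 
   s2   s4  s5 
   s3   s6  s2 
   s4   s7  s5 
 * s5   s8  s0 
   s6   s6  s6 
   s7   s6  s5 
 * s8   s9  s0 
 * s9   s6  s0 
(> = start, * = accepting)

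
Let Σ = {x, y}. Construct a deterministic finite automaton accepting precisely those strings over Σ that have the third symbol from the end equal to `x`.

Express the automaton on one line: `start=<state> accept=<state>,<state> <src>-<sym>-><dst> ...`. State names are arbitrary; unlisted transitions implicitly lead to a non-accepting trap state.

start=A accept=H,I,J,K A-x->B A-y->C B-x->D B-y->E C-x->F C-y->G D-x->H D-y->I E-x->J E-y->K F-x->L F-y->M G-x->N G-y->O H-x->H H-y->I I-x->J I-y->K J-x->L J-y->M K-x->N K-y->O L-x->H L-y->I M-x->J M-y->K N-x->L N-y->M O-x->N O-y->O

Because acceptance depends on a position counted from the end, the machine has to buffer the most recent 3 symbols. Make each state the string of the last up-to-3 symbols read; on input `x` shift the window left and append `x`. Accept when the buffered window has length 3 and begins with `x`.
15 states suffice.
       x  y 
>  A   B  C 
   B   D  E 
   C   F  G 
   D   H  I 
   E   J  K 
   F   L  M 
   G   N  O 
 * H   H  I 
 * I   J  K 
 * J   L  M 
 * K   N  O 
   L   H  I 
   M   J  K 
   N   L  M 
   O   N  O 
(> = start, * = accepting)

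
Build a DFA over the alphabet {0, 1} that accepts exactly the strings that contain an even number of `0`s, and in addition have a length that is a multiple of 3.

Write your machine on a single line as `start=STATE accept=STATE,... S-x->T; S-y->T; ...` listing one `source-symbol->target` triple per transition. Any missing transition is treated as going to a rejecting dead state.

Build one automaton per condition and run them in lockstep. One (2 states) tracks the count of `0`s modulo 2; the other (3 states) tracks the input length modulo 3. Each combined state is a pair, one component from each; accept when both components accept.
With 6 states:
       0  1 
>* A   B  C 
   B   D  E 
   C   E  D 
   D   F  A 
   E   A  F 
   F   C  B 
(> = start, * = accepting)

start=A; accept=A; A-0->B; A-1->C; B-0->D; B-1->E; C-0->E; C-1->D; D-0->F; D-1->A; E-0->A; E-1->F; F-0->C; F-1->B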